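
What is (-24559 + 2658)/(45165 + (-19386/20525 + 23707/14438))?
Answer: -6490141244950/13384400532857 ≈ -0.48490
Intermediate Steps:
(-24559 + 2658)/(45165 + (-19386/20525 + 23707/14438)) = -21901/(45165 + (-19386*1/20525 + 23707*(1/14438))) = -21901/(45165 + (-19386/20525 + 23707/14438)) = -21901/(45165 + 206691107/296339950) = -21901/13384400532857/296339950 = -21901*296339950/13384400532857 = -6490141244950/13384400532857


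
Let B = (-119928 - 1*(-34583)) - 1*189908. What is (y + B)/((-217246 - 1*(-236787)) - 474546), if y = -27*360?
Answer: 284973/455005 ≈ 0.62631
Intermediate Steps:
B = -275253 (B = (-119928 + 34583) - 189908 = -85345 - 189908 = -275253)
y = -9720
(y + B)/((-217246 - 1*(-236787)) - 474546) = (-9720 - 275253)/((-217246 - 1*(-236787)) - 474546) = -284973/((-217246 + 236787) - 474546) = -284973/(19541 - 474546) = -284973/(-455005) = -284973*(-1/455005) = 284973/455005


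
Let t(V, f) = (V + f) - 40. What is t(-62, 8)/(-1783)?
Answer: 94/1783 ≈ 0.052720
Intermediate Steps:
t(V, f) = -40 + V + f
t(-62, 8)/(-1783) = (-40 - 62 + 8)/(-1783) = -94*(-1/1783) = 94/1783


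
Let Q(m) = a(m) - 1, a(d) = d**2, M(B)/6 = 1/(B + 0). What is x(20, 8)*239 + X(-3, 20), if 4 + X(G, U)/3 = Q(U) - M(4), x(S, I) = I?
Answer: 6185/2 ≈ 3092.5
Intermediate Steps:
M(B) = 6/B (M(B) = 6/(B + 0) = 6/B)
Q(m) = -1 + m**2 (Q(m) = m**2 - 1 = -1 + m**2)
X(G, U) = -39/2 + 3*U**2 (X(G, U) = -12 + 3*((-1 + U**2) - 6/4) = -12 + 3*((-1 + U**2) - 1*3/2) = -12 + 3*((-1 + U**2) - 3/2) = -12 + 3*(-5/2 + U**2) = -12 + (-15/2 + 3*U**2) = -39/2 + 3*U**2)
x(20, 8)*239 + X(-3, 20) = 8*239 + (-39/2 + 3*20**2) = 1912 + (-39/2 + 3*400) = 1912 + (-39/2 + 1200) = 1912 + 2361/2 = 6185/2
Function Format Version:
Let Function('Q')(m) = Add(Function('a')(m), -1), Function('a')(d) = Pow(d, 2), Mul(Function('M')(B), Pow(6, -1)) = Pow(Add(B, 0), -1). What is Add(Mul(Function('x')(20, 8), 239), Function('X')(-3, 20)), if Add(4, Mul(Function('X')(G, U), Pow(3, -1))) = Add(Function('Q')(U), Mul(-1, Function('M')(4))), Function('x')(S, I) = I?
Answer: Rational(6185, 2) ≈ 3092.5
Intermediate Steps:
Function('M')(B) = Mul(6, Pow(B, -1)) (Function('M')(B) = Mul(6, Pow(Add(B, 0), -1)) = Mul(6, Pow(B, -1)))
Function('Q')(m) = Add(-1, Pow(m, 2)) (Function('Q')(m) = Add(Pow(m, 2), -1) = Add(-1, Pow(m, 2)))
Function('X')(G, U) = Add(Rational(-39, 2), Mul(3, Pow(U, 2))) (Function('X')(G, U) = Add(-12, Mul(3, Add(Add(-1, Pow(U, 2)), Mul(-1, Mul(6, Pow(4, -1)))))) = Add(-12, Mul(3, Add(Add(-1, Pow(U, 2)), Mul(-1, Mul(6, Rational(1, 4)))))) = Add(-12, Mul(3, Add(Add(-1, Pow(U, 2)), Mul(-1, Rational(3, 2))))) = Add(-12, Mul(3, Add(Add(-1, Pow(U, 2)), Rational(-3, 2)))) = Add(-12, Mul(3, Add(Rational(-5, 2), Pow(U, 2)))) = Add(-12, Add(Rational(-15, 2), Mul(3, Pow(U, 2)))) = Add(Rational(-39, 2), Mul(3, Pow(U, 2))))
Add(Mul(Function('x')(20, 8), 239), Function('X')(-3, 20)) = Add(Mul(8, 239), Add(Rational(-39, 2), Mul(3, Pow(20, 2)))) = Add(1912, Add(Rational(-39, 2), Mul(3, 400))) = Add(1912, Add(Rational(-39, 2), 1200)) = Add(1912, Rational(2361, 2)) = Rational(6185, 2)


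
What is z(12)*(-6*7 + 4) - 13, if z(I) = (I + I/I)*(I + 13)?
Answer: -12363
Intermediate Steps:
z(I) = (1 + I)*(13 + I) (z(I) = (I + 1)*(13 + I) = (1 + I)*(13 + I))
z(12)*(-6*7 + 4) - 13 = (13 + 12² + 14*12)*(-6*7 + 4) - 13 = (13 + 144 + 168)*(-42 + 4) - 13 = 325*(-38) - 13 = -12350 - 13 = -12363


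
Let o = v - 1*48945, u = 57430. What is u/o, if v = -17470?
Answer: -11486/13283 ≈ -0.86471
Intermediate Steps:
o = -66415 (o = -17470 - 1*48945 = -17470 - 48945 = -66415)
u/o = 57430/(-66415) = 57430*(-1/66415) = -11486/13283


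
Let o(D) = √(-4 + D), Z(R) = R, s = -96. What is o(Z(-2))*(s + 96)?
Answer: 0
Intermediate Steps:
o(Z(-2))*(s + 96) = √(-4 - 2)*(-96 + 96) = √(-6)*0 = (I*√6)*0 = 0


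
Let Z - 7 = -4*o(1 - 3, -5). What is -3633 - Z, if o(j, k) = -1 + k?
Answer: -3664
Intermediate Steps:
Z = 31 (Z = 7 - 4*(-1 - 5) = 7 - 4*(-6) = 7 + 24 = 31)
-3633 - Z = -3633 - 1*31 = -3633 - 31 = -3664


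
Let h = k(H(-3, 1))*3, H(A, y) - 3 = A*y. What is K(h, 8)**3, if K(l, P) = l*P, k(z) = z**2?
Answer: 0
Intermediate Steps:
H(A, y) = 3 + A*y
h = 0 (h = (3 - 3*1)**2*3 = (3 - 3)**2*3 = 0**2*3 = 0*3 = 0)
K(l, P) = P*l
K(h, 8)**3 = (8*0)**3 = 0**3 = 0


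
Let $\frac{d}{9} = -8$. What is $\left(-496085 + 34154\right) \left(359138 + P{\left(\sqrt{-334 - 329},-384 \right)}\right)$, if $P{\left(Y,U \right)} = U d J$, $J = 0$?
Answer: $-165896975478$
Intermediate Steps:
$d = -72$ ($d = 9 \left(-8\right) = -72$)
$P{\left(Y,U \right)} = 0$ ($P{\left(Y,U \right)} = U \left(-72\right) 0 = - 72 U 0 = 0$)
$\left(-496085 + 34154\right) \left(359138 + P{\left(\sqrt{-334 - 329},-384 \right)}\right) = \left(-496085 + 34154\right) \left(359138 + 0\right) = \left(-461931\right) 359138 = -165896975478$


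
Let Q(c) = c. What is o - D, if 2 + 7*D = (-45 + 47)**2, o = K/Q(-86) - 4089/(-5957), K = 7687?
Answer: -6512311/73186 ≈ -88.983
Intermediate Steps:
o = -45439805/512302 (o = 7687/(-86) - 4089/(-5957) = 7687*(-1/86) - 4089*(-1/5957) = -7687/86 + 4089/5957 = -45439805/512302 ≈ -88.697)
D = 2/7 (D = -2/7 + (-45 + 47)**2/7 = -2/7 + (1/7)*2**2 = -2/7 + (1/7)*4 = -2/7 + 4/7 = 2/7 ≈ 0.28571)
o - D = -45439805/512302 - 1*2/7 = -45439805/512302 - 2/7 = -6512311/73186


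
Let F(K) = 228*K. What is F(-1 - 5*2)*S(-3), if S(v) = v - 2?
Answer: 12540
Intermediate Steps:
S(v) = -2 + v
F(-1 - 5*2)*S(-3) = (228*(-1 - 5*2))*(-2 - 3) = (228*(-1 - 10))*(-5) = (228*(-11))*(-5) = -2508*(-5) = 12540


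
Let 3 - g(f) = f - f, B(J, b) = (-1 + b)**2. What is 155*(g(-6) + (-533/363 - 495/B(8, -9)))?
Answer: -769327/1452 ≈ -529.84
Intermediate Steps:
g(f) = 3 (g(f) = 3 - (f - f) = 3 - 1*0 = 3 + 0 = 3)
155*(g(-6) + (-533/363 - 495/B(8, -9))) = 155*(3 + (-533/363 - 495/(-1 - 9)**2)) = 155*(3 + (-533*1/363 - 495/((-10)**2))) = 155*(3 + (-533/363 - 495/100)) = 155*(3 + (-533/363 - 495*1/100)) = 155*(3 + (-533/363 - 99/20)) = 155*(3 - 46597/7260) = 155*(-24817/7260) = -769327/1452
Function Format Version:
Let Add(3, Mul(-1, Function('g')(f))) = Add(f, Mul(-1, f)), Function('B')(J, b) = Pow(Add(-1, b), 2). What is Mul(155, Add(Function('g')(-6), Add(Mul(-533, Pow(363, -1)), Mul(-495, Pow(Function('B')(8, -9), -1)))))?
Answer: Rational(-769327, 1452) ≈ -529.84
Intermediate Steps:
Function('g')(f) = 3 (Function('g')(f) = Add(3, Mul(-1, Add(f, Mul(-1, f)))) = Add(3, Mul(-1, 0)) = Add(3, 0) = 3)
Mul(155, Add(Function('g')(-6), Add(Mul(-533, Pow(363, -1)), Mul(-495, Pow(Function('B')(8, -9), -1))))) = Mul(155, Add(3, Add(Mul(-533, Pow(363, -1)), Mul(-495, Pow(Pow(Add(-1, -9), 2), -1))))) = Mul(155, Add(3, Add(Mul(-533, Rational(1, 363)), Mul(-495, Pow(Pow(-10, 2), -1))))) = Mul(155, Add(3, Add(Rational(-533, 363), Mul(-495, Pow(100, -1))))) = Mul(155, Add(3, Add(Rational(-533, 363), Mul(-495, Rational(1, 100))))) = Mul(155, Add(3, Add(Rational(-533, 363), Rational(-99, 20)))) = Mul(155, Add(3, Rational(-46597, 7260))) = Mul(155, Rational(-24817, 7260)) = Rational(-769327, 1452)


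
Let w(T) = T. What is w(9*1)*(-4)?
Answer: -36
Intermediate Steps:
w(9*1)*(-4) = (9*1)*(-4) = 9*(-4) = -36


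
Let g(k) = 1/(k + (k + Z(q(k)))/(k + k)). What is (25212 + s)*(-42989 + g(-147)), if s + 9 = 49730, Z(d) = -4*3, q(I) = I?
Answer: -46235250703595/14353 ≈ -3.2213e+9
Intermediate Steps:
Z(d) = -12
s = 49721 (s = -9 + 49730 = 49721)
g(k) = 1/(k + (-12 + k)/(2*k)) (g(k) = 1/(k + (k - 12)/(k + k)) = 1/(k + (-12 + k)/((2*k))) = 1/(k + (-12 + k)*(1/(2*k))) = 1/(k + (-12 + k)/(2*k)))
(25212 + s)*(-42989 + g(-147)) = (25212 + 49721)*(-42989 + 2*(-147)/(-12 - 147 + 2*(-147)²)) = 74933*(-42989 + 2*(-147)/(-12 - 147 + 2*21609)) = 74933*(-42989 + 2*(-147)/(-12 - 147 + 43218)) = 74933*(-42989 + 2*(-147)/43059) = 74933*(-42989 + 2*(-147)*(1/43059)) = 74933*(-42989 - 98/14353) = 74933*(-617021215/14353) = -46235250703595/14353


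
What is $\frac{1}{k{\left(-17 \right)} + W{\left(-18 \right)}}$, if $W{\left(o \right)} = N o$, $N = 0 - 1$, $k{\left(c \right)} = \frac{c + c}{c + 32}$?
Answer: $\frac{15}{236} \approx 0.063559$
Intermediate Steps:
$k{\left(c \right)} = \frac{2 c}{32 + c}$
$N = -1$
$W{\left(o \right)} = - o$
$\frac{1}{k{\left(-17 \right)} + W{\left(-18 \right)}} = \frac{1}{2 \left(-17\right) \frac{1}{32 - 17} - -18} = \frac{1}{2 \left(-17\right) \frac{1}{15} + 18} = \frac{1}{- \frac{34}{15} + 18} = \frac{1}{\frac{236}{15}} = \frac{15}{236}$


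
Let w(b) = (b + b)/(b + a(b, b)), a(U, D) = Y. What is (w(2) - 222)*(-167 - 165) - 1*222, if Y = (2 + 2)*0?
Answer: 72818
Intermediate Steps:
Y = 0 (Y = 4*0 = 0)
a(U, D) = 0
w(b) = 2 (w(b) = (b + b)/(b + 0) = (2*b)/b = 2)
(w(2) - 222)*(-167 - 165) - 1*222 = (2 - 222)*(-167 - 165) - 1*222 = -220*(-332) - 222 = 73040 - 222 = 72818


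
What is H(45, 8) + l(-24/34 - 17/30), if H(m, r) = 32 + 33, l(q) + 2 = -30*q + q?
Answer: 50951/510 ≈ 99.904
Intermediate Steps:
l(q) = -2 - 29*q (l(q) = -2 + (-30*q + q) = -2 - 29*q)
H(m, r) = 65
H(45, 8) + l(-24/34 - 17/30) = 65 + (-2 - 29*(-24/34 - 17/30)) = 65 + (-2 - 29*(-24*1/34 - 17*1/30)) = 65 + (-2 - 29*(-12/17 - 17/30)) = 65 + (-2 - 29*(-649/510)) = 65 + (-2 + 18821/510) = 65 + 17801/510 = 50951/510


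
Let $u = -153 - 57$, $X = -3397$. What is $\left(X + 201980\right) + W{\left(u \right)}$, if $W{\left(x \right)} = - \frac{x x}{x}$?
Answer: $198793$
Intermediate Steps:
$u = -210$
$W{\left(x \right)} = - x$ ($W{\left(x \right)} = - \frac{x^{2}}{x} = - x$)
$\left(X + 201980\right) + W{\left(u \right)} = \left(-3397 + 201980\right) - -210 = 198583 + 210 = 198793$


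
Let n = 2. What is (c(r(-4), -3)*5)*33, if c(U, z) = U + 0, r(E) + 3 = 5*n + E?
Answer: 495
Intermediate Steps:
r(E) = 7 + E (r(E) = -3 + (5*2 + E) = -3 + (10 + E) = 7 + E)
c(U, z) = U
(c(r(-4), -3)*5)*33 = ((7 - 4)*5)*33 = (3*5)*33 = 15*33 = 495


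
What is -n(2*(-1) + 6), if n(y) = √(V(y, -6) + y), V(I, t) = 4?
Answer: -2*√2 ≈ -2.8284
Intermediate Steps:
n(y) = √(4 + y)
-n(2*(-1) + 6) = -√(4 + (2*(-1) + 6)) = -√(4 + (-2 + 6)) = -√(4 + 4) = -√8 = -2*√2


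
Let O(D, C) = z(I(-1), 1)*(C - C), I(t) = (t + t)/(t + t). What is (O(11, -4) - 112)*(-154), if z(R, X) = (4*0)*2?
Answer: 17248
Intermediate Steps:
I(t) = 1 (I(t) = (2*t)/((2*t)) = (2*t)*(1/(2*t)) = 1)
z(R, X) = 0 (z(R, X) = 0*2 = 0)
O(D, C) = 0 (O(D, C) = 0*(C - C) = 0*0 = 0)
(O(11, -4) - 112)*(-154) = (0 - 112)*(-154) = -112*(-154) = 17248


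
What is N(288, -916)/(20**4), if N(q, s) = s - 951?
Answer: -1867/160000 ≈ -0.011669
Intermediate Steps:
N(q, s) = -951 + s
N(288, -916)/(20**4) = (-951 - 916)/(20**4) = -1867/160000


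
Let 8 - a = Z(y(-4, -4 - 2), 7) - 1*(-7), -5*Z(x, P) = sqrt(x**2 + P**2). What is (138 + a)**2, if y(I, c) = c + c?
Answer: (695 + sqrt(193))**2/25 ≈ 20101.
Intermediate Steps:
y(I, c) = 2*c
Z(x, P) = -sqrt(P**2 + x**2)/5 (Z(x, P) = -sqrt(x**2 + P**2)/5 = -sqrt(P**2 + x**2)/5)
a = 1 + sqrt(193)/5 (a = 8 - (-sqrt(7**2 + (2*(-4 - 2))**2)/5 - 1*(-7)) = 8 - (-sqrt(49 + (2*(-6))**2)/5 + 7) = 8 - (-sqrt(49 + (-12)**2)/5 + 7) = 8 - (-sqrt(49 + 144)/5 + 7) = 8 - (-sqrt(193)/5 + 7) = 8 - (7 - sqrt(193)/5) = 8 + (-7 + sqrt(193)/5) = 1 + sqrt(193)/5 ≈ 3.7785)
(138 + a)**2 = (138 + (1 + sqrt(193)/5))**2 = (139 + sqrt(193)/5)**2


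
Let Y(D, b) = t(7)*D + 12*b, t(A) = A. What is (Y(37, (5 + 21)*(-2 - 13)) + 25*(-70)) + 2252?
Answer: -3919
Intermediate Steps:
Y(D, b) = 7*D + 12*b
(Y(37, (5 + 21)*(-2 - 13)) + 25*(-70)) + 2252 = ((7*37 + 12*((5 + 21)*(-2 - 13))) + 25*(-70)) + 2252 = ((259 + 12*(26*(-15))) - 1750) + 2252 = ((259 + 12*(-390)) - 1750) + 2252 = ((259 - 4680) - 1750) + 2252 = (-4421 - 1750) + 2252 = -6171 + 2252 = -3919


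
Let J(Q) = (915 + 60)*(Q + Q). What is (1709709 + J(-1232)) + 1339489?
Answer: 646798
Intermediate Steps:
J(Q) = 1950*Q (J(Q) = 975*(2*Q) = 1950*Q)
(1709709 + J(-1232)) + 1339489 = (1709709 + 1950*(-1232)) + 1339489 = (1709709 - 2402400) + 1339489 = -692691 + 1339489 = 646798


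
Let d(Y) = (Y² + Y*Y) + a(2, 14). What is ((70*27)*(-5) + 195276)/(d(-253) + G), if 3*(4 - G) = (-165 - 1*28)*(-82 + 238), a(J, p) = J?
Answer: 30971/23010 ≈ 1.3460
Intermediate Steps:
d(Y) = 2 + 2*Y² (d(Y) = (Y² + Y*Y) + 2 = (Y² + Y²) + 2 = 2*Y² + 2 = 2 + 2*Y²)
G = 10040 (G = 4 - (-165 - 1*28)*(-82 + 238)/3 = 4 - (-165 - 28)*156/3 = 4 - (-193)*156/3 = 4 - ⅓*(-30108) = 4 + 10036 = 10040)
((70*27)*(-5) + 195276)/(d(-253) + G) = ((70*27)*(-5) + 195276)/((2 + 2*(-253)²) + 10040) = (1890*(-5) + 195276)/((2 + 2*64009) + 10040) = (-9450 + 195276)/((2 + 128018) + 10040) = 185826/(128020 + 10040) = 185826/138060 = 185826*(1/138060) = 30971/23010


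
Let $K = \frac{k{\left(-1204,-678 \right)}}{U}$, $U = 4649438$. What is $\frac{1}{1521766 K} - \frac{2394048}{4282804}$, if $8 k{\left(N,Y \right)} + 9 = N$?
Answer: $- \frac{572309927858600}{988204643236379} \approx -0.57914$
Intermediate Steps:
$k{\left(N,Y \right)} = - \frac{9}{8} + \frac{N}{8}$
$K = - \frac{1213}{37195504}$ ($K = \frac{- \frac{9}{8} + \frac{1}{8} \left(-1204\right)}{4649438} = \left(- \frac{9}{8} - \frac{301}{2}\right) \frac{1}{4649438} = \left(- \frac{1213}{8}\right) \frac{1}{4649438} = - \frac{1213}{37195504} \approx -3.2611 \cdot 10^{-5}$)
$\frac{1}{1521766 K} - \frac{2394048}{4282804} = \frac{1}{1521766 \left(- \frac{1213}{37195504}\right)} - \frac{2394048}{4282804} = \frac{1}{1521766} \left(- \frac{37195504}{1213}\right) - \frac{598512}{1070701} = - \frac{18597752}{922951079} - \frac{598512}{1070701} = - \frac{572309927858600}{988204643236379}$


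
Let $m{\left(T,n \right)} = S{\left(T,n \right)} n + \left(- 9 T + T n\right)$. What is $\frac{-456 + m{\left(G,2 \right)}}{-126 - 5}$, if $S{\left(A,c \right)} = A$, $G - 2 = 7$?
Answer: $\frac{501}{131} \approx 3.8244$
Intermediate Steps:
$G = 9$ ($G = 2 + 7 = 9$)
$m{\left(T,n \right)} = - 9 T + 2 T n$ ($m{\left(T,n \right)} = T n + \left(- 9 T + T n\right) = - 9 T + 2 T n$)
$\frac{-456 + m{\left(G,2 \right)}}{-126 - 5} = \frac{-456 + 9 \left(-9 + 2 \cdot 2\right)}{-126 - 5} = \frac{-456 + 9 \left(-9 + 4\right)}{-131} = \left(-456 + 9 \left(-5\right)\right) \left(- \frac{1}{131}\right) = \left(-456 - 45\right) \left(- \frac{1}{131}\right) = \left(-501\right) \left(- \frac{1}{131}\right) = \frac{501}{131}$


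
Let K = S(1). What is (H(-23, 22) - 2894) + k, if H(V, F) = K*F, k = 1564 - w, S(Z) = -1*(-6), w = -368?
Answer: -830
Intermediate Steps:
S(Z) = 6
K = 6
k = 1932 (k = 1564 - 1*(-368) = 1564 + 368 = 1932)
H(V, F) = 6*F
(H(-23, 22) - 2894) + k = (6*22 - 2894) + 1932 = (132 - 2894) + 1932 = -2762 + 1932 = -830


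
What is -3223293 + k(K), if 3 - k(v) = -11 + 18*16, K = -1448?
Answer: -3223567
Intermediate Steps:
k(v) = -274 (k(v) = 3 - (-11 + 18*16) = 3 - (-11 + 288) = 3 - 1*277 = 3 - 277 = -274)
-3223293 + k(K) = -3223293 - 274 = -3223567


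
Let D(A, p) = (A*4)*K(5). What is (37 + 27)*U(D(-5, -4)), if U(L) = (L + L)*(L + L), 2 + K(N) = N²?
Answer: 54169600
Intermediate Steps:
K(N) = -2 + N²
D(A, p) = 92*A (D(A, p) = (A*4)*(-2 + 5²) = (4*A)*(-2 + 25) = (4*A)*23 = 92*A)
U(L) = 4*L² (U(L) = (2*L)*(2*L) = 4*L²)
(37 + 27)*U(D(-5, -4)) = (37 + 27)*(4*(92*(-5))²) = 64*(4*(-460)²) = 64*(4*211600) = 64*846400 = 54169600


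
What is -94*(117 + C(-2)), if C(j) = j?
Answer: -10810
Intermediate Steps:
-94*(117 + C(-2)) = -94*(117 - 2) = -94*115 = -10810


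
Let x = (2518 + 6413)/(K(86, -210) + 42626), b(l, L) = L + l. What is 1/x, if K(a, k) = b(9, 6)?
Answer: 42641/8931 ≈ 4.7745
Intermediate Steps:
K(a, k) = 15 (K(a, k) = 6 + 9 = 15)
x = 8931/42641 (x = (2518 + 6413)/(15 + 42626) = 8931/42641 ≈ 0.20945)
1/x = 1/(8931/42641) = 42641/8931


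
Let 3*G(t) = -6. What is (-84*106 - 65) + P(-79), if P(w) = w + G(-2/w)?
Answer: -9050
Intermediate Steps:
G(t) = -2 (G(t) = (1/3)*(-6) = -2)
P(w) = -2 + w (P(w) = w - 2 = -2 + w)
(-84*106 - 65) + P(-79) = (-84*106 - 65) + (-2 - 79) = (-8904 - 65) - 81 = -8969 - 81 = -9050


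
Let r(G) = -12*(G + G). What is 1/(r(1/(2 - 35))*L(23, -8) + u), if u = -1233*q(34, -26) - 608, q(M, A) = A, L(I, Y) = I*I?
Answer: 11/350182 ≈ 3.1412e-5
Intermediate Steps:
L(I, Y) = I²
r(G) = -24*G
u = 31450 (u = -1233*(-26) - 608 = 32058 - 608 = 31450)
1/(r(1/(2 - 35))*L(23, -8) + u) = 1/(-24/(2 - 35)*23² + 31450) = 1/(-24/(-33)*529 + 31450) = 1/(-24*(-1/33)*529 + 31450) = 1/((8/11)*529 + 31450) = 1/(4232/11 + 31450) = 1/(350182/11) = 11/350182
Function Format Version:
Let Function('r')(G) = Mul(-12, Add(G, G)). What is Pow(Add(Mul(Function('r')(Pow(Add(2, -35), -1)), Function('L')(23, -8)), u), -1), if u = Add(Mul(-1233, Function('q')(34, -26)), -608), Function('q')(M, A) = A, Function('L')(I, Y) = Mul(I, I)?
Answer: Rational(11, 350182) ≈ 3.1412e-5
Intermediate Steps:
Function('L')(I, Y) = Pow(I, 2)
Function('r')(G) = Mul(-24, G) (Function('r')(G) = Mul(-12, Mul(2, G)) = Mul(-24, G))
u = 31450 (u = Add(Mul(-1233, -26), -608) = Add(32058, -608) = 31450)
Pow(Add(Mul(Function('r')(Pow(Add(2, -35), -1)), Function('L')(23, -8)), u), -1) = Pow(Add(Mul(Mul(-24, Pow(Add(2, -35), -1)), Pow(23, 2)), 31450), -1) = Pow(Add(Mul(Mul(-24, Pow(-33, -1)), 529), 31450), -1) = Pow(Add(Mul(Mul(-24, Rational(-1, 33)), 529), 31450), -1) = Pow(Add(Mul(Rational(8, 11), 529), 31450), -1) = Pow(Add(Rational(4232, 11), 31450), -1) = Pow(Rational(350182, 11), -1) = Rational(11, 350182)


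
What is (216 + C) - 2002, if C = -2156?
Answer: -3942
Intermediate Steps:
(216 + C) - 2002 = (216 - 2156) - 2002 = -1940 - 2002 = -3942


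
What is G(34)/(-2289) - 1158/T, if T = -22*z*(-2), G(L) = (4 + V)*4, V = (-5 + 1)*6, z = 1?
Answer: -1323571/50358 ≈ -26.283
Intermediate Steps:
V = -24 (V = -4*6 = -24)
G(L) = -80 (G(L) = (4 - 24)*4 = -20*4 = -80)
T = 44 (T = -22*(-2) = 44)
G(34)/(-2289) - 1158/T = -80/(-2289) - 1158/44 = -80*(-1/2289) - 1158*1/44 = 80/2289 - 579/22 = -1323571/50358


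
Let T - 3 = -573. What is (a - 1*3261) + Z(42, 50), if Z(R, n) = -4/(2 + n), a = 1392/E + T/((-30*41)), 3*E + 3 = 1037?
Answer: -897385015/275561 ≈ -3256.6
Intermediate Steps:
E = 1034/3 (E = -1 + (⅓)*1037 = -1 + 1037/3 = 1034/3 ≈ 344.67)
T = -570 (T = 3 - 573 = -570)
a = 95431/21197 (a = 1392/(1034/3) - 570/((-30*41)) = 1392*(3/1034) - 570/(-1230) = 2088/517 - 570*(-1/1230) = 2088/517 + 19/41 = 95431/21197 ≈ 4.5021)
Z(R, n) = -4/(2 + n)
(a - 1*3261) + Z(42, 50) = (95431/21197 - 1*3261) - 4/(2 + 50) = (95431/21197 - 3261) - 4/52 = -69027986/21197 - 4*1/52 = -69027986/21197 - 1/13 = -897385015/275561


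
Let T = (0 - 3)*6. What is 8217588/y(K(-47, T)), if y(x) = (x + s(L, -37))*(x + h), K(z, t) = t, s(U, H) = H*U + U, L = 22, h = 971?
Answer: -1369598/128655 ≈ -10.646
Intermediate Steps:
T = -18 (T = -3*6 = -18)
s(U, H) = U + H*U
y(x) = (-792 + x)*(971 + x) (y(x) = (x + 22*(1 - 37))*(x + 971) = (x + 22*(-36))*(971 + x) = (x - 792)*(971 + x) = (-792 + x)*(971 + x))
8217588/y(K(-47, T)) = 8217588/(-769032 + (-18)² + 179*(-18)) = 8217588/(-769032 + 324 - 3222) = 8217588/(-771930) = 8217588*(-1/771930) = -1369598/128655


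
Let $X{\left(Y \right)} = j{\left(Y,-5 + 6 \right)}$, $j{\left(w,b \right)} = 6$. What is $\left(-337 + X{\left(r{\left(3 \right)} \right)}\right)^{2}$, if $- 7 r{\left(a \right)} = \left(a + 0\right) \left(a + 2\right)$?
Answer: $109561$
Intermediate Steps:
$r{\left(a \right)} = - \frac{a \left(2 + a\right)}{7}$ ($r{\left(a \right)} = - \frac{\left(a + 0\right) \left(a + 2\right)}{7} = - \frac{a \left(2 + a\right)}{7}$)
$X{\left(Y \right)} = 6$
$\left(-337 + X{\left(r{\left(3 \right)} \right)}\right)^{2} = \left(-337 + 6\right)^{2} = \left(-331\right)^{2} = 109561$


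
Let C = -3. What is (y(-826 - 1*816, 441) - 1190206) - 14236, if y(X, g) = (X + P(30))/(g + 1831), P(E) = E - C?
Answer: -2736493833/2272 ≈ -1.2044e+6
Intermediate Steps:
P(E) = 3 + E (P(E) = E - 1*(-3) = E + 3 = 3 + E)
y(X, g) = (33 + X)/(1831 + g) (y(X, g) = (X + (3 + 30))/(g + 1831) = (X + 33)/(1831 + g) = (33 + X)/(1831 + g))
(y(-826 - 1*816, 441) - 1190206) - 14236 = ((33 + (-826 - 1*816))/(1831 + 441) - 1190206) - 14236 = ((33 + (-826 - 816))/2272 - 1190206) - 14236 = ((33 - 1642)/2272 - 1190206) - 14236 = ((1/2272)*(-1609) - 1190206) - 14236 = (-1609/2272 - 1190206) - 14236 = -2704149641/2272 - 14236 = -2736493833/2272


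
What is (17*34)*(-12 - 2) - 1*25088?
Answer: -33180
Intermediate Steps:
(17*34)*(-12 - 2) - 1*25088 = 578*(-14) - 25088 = -8092 - 25088 = -33180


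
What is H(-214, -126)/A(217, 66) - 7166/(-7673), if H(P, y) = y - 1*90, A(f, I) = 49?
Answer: -1306234/375977 ≈ -3.4742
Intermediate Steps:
H(P, y) = -90 + y (H(P, y) = y - 90 = -90 + y)
H(-214, -126)/A(217, 66) - 7166/(-7673) = (-90 - 126)/49 - 7166/(-7673) = -216*1/49 - 7166*(-1/7673) = -216/49 + 7166/7673 = -1306234/375977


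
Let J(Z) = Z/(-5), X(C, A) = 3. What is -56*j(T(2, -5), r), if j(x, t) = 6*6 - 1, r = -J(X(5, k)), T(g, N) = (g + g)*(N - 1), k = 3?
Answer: -1960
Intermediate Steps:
J(Z) = -Z/5 (J(Z) = Z*(-1/5) = -Z/5)
T(g, N) = 2*g*(-1 + N) (T(g, N) = (2*g)*(-1 + N) = 2*g*(-1 + N))
r = 3/5 (r = -(-1)*3/5 = -1*(-3/5) = 3/5 ≈ 0.60000)
j(x, t) = 35 (j(x, t) = 36 - 1 = 35)
-56*j(T(2, -5), r) = -56*35 = -1960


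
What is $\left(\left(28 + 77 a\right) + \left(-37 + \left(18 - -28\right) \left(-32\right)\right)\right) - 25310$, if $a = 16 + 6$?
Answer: $-25097$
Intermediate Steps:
$a = 22$
$\left(\left(28 + 77 a\right) + \left(-37 + \left(18 - -28\right) \left(-32\right)\right)\right) - 25310 = \left(\left(28 + 77 \cdot 22\right) + \left(-37 + \left(18 - -28\right) \left(-32\right)\right)\right) - 25310 = \left(\left(28 + 1694\right) + \left(-37 + \left(18 + 28\right) \left(-32\right)\right)\right) - 25310 = \left(1722 + \left(-37 + 46 \left(-32\right)\right)\right) - 25310 = \left(1722 - 1509\right) - 25310 = 213 - 25310 = -25097$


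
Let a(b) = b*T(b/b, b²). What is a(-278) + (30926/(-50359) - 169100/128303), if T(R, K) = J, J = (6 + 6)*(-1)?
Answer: 21542115546594/6461210777 ≈ 3334.1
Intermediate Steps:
J = -12 (J = 12*(-1) = -12)
T(R, K) = -12
a(b) = -12*b (a(b) = b*(-12) = -12*b)
a(-278) + (30926/(-50359) - 169100/128303) = -12*(-278) + (30926/(-50359) - 169100/128303) = 3336 + (30926*(-1/50359) - 169100*1/128303) = 3336 + (-30926/50359 - 169100/128303) = 3336 - 12483605478/6461210777 = 21542115546594/6461210777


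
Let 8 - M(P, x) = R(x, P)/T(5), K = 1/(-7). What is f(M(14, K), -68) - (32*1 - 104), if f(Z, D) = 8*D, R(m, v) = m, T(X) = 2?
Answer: -472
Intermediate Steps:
K = -⅐ ≈ -0.14286
M(P, x) = 8 - x/2
f(M(14, K), -68) - (32*1 - 104) = 8*(-68) - (32*1 - 104) = -544 - (32 - 104) = -544 - 1*(-72) = -544 + 72 = -472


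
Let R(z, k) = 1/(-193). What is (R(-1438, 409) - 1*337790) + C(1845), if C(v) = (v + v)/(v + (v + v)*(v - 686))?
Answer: -151183658863/447567 ≈ -3.3779e+5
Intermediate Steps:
R(z, k) = -1/193
C(v) = 2*v/(v + 2*v*(-686 + v)) (C(v) = (2*v)/(v + (2*v)*(-686 + v)) = (2*v)/(v + 2*v*(-686 + v)) = 2*v/(v + 2*v*(-686 + v)))
(R(-1438, 409) - 1*337790) + C(1845) = (-1/193 - 1*337790) + 2/(-1371 + 2*1845) = (-1/193 - 337790) + 2/(-1371 + 3690) = -65193471/193 + 2/2319 = -151183658863/447567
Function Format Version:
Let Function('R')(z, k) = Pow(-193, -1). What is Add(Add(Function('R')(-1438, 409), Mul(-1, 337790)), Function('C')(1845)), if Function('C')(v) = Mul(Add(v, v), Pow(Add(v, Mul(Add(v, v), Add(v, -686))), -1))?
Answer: Rational(-151183658863, 447567) ≈ -3.3779e+5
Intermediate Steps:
Function('R')(z, k) = Rational(-1, 193)
Function('C')(v) = Mul(2, v, Pow(Add(v, Mul(2, v, Add(-686, v))), -1)) (Function('C')(v) = Mul(Mul(2, v), Pow(Add(v, Mul(Mul(2, v), Add(-686, v))), -1)) = Mul(Mul(2, v), Pow(Add(v, Mul(2, v, Add(-686, v))), -1)) = Mul(2, v, Pow(Add(v, Mul(2, v, Add(-686, v))), -1)))
Add(Add(Function('R')(-1438, 409), Mul(-1, 337790)), Function('C')(1845)) = Add(Add(Rational(-1, 193), Mul(-1, 337790)), Mul(2, Pow(Add(-1371, Mul(2, 1845)), -1))) = Add(Add(Rational(-1, 193), -337790), Mul(2, Pow(Add(-1371, 3690), -1))) = Add(Rational(-65193471, 193), Mul(2, Pow(2319, -1))) = Add(Rational(-65193471, 193), Mul(2, Rational(1, 2319))) = Add(Rational(-65193471, 193), Rational(2, 2319)) = Rational(-151183658863, 447567)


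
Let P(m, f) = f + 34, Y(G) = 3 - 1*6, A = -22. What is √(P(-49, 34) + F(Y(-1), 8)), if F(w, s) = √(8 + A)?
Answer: √(68 + I*√14) ≈ 8.2493 + 0.2268*I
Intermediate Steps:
Y(G) = -3 (Y(G) = 3 - 6 = -3)
F(w, s) = I*√14 (F(w, s) = √(8 - 22) = √(-14) = I*√14)
P(m, f) = 34 + f
√(P(-49, 34) + F(Y(-1), 8)) = √((34 + 34) + I*√14) = √(68 + I*√14)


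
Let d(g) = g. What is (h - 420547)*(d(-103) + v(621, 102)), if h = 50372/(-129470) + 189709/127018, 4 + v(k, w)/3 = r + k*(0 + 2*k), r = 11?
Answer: -4000431930383113583926/4111255115 ≈ -9.7304e+11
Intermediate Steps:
v(k, w) = 21 + 6*k² (v(k, w) = -12 + 3*(11 + k*(0 + 2*k)) = -12 + 3*(11 + k*(2*k)) = -12 + 3*(11 + 2*k²) = -12 + (33 + 6*k²) = 21 + 6*k²)
h = 9081736767/8222510230 (h = 50372*(-1/129470) + 189709*(1/127018) = -25186/64735 + 189709/127018 = 9081736767/8222510230 ≈ 1.1045)
(h - 420547)*(d(-103) + v(621, 102)) = (9081736767/8222510230 - 420547)*(-103 + (21 + 6*621²)) = -3457942927959043*(-103 + (21 + 6*385641))/8222510230 = -3457942927959043*(-103 + (21 + 2313846))/8222510230 = -3457942927959043*(-103 + 2313867)/8222510230 = -3457942927959043/8222510230*2313764 = -4000431930383113583926/4111255115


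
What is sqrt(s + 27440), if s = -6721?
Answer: sqrt(20719) ≈ 143.94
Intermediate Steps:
sqrt(s + 27440) = sqrt(-6721 + 27440) = sqrt(20719)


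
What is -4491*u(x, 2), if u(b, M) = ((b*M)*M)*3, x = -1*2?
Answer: 107784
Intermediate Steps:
x = -2
u(b, M) = 3*b*M² (u(b, M) = ((M*b)*M)*3 = (b*M²)*3 = 3*b*M²)
-4491*u(x, 2) = -13473*(-2)*2² = -13473*(-2)*4 = -4491*(-24) = 107784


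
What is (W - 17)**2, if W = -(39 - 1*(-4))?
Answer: 3600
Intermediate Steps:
W = -43 (W = -(39 + 4) = -1*43 = -43)
(W - 17)**2 = (-43 - 17)**2 = (-60)**2 = 3600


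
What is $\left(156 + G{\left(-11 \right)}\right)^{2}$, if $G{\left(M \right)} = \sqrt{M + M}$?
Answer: $\left(156 + i \sqrt{22}\right)^{2} \approx 24314.0 + 1463.4 i$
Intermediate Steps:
$G{\left(M \right)} = \sqrt{2} \sqrt{M}$ ($G{\left(M \right)} = \sqrt{2 M} = \sqrt{2} \sqrt{M}$)
$\left(156 + G{\left(-11 \right)}\right)^{2} = \left(156 + \sqrt{2} \sqrt{-11}\right)^{2} = \left(156 + \sqrt{2} i \sqrt{11}\right)^{2} = \left(156 + i \sqrt{22}\right)^{2}$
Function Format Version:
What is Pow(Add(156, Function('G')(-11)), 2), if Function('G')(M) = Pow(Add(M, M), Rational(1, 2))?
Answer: Pow(Add(156, Mul(I, Pow(22, Rational(1, 2)))), 2) ≈ Add(24314., Mul(1463.4, I))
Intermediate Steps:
Function('G')(M) = Mul(Pow(2, Rational(1, 2)), Pow(M, Rational(1, 2))) (Function('G')(M) = Pow(Mul(2, M), Rational(1, 2)) = Mul(Pow(2, Rational(1, 2)), Pow(M, Rational(1, 2))))
Pow(Add(156, Function('G')(-11)), 2) = Pow(Add(156, Mul(Pow(2, Rational(1, 2)), Pow(-11, Rational(1, 2)))), 2) = Pow(Add(156, Mul(Pow(2, Rational(1, 2)), Mul(I, Pow(11, Rational(1, 2))))), 2) = Pow(Add(156, Mul(I, Pow(22, Rational(1, 2)))), 2)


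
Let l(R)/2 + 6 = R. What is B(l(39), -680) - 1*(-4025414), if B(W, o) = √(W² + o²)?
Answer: 4025414 + 2*√116689 ≈ 4.0261e+6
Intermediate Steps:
l(R) = -12 + 2*R
B(l(39), -680) - 1*(-4025414) = √((-12 + 2*39)² + (-680)²) - 1*(-4025414) = √((-12 + 78)² + 462400) + 4025414 = √(66² + 462400) + 4025414 = √(4356 + 462400) + 4025414 = √466756 + 4025414 = 2*√116689 + 4025414 = 4025414 + 2*√116689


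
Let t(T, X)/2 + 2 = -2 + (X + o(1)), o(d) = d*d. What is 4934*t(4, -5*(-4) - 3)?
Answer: 138152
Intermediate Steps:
o(d) = d**2
t(T, X) = -6 + 2*X (t(T, X) = -4 + 2*(-2 + (X + 1**2)) = -4 + 2*(-2 + (X + 1)) = -4 + 2*(-2 + (1 + X)) = -4 + 2*(-1 + X) = -4 + (-2 + 2*X) = -6 + 2*X)
4934*t(4, -5*(-4) - 3) = 4934*(-6 + 2*(-5*(-4) - 3)) = 4934*(-6 + 2*(20 - 3)) = 4934*(-6 + 2*17) = 4934*(-6 + 34) = 4934*28 = 138152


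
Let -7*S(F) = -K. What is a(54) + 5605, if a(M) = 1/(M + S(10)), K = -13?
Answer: 2045832/365 ≈ 5605.0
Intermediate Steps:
S(F) = -13/7 (S(F) = -(-1)*(-13)/7 = -1/7*13 = -13/7)
a(M) = 1/(-13/7 + M) (a(M) = 1/(M - 13/7) = 1/(-13/7 + M))
a(54) + 5605 = 7/(-13 + 7*54) + 5605 = 7/(-13 + 378) + 5605 = 7/365 + 5605 = 2045832/365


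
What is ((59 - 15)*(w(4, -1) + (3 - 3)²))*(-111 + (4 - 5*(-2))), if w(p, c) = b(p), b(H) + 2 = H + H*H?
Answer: -76824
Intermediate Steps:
b(H) = -2 + H + H² (b(H) = -2 + (H + H*H) = -2 + (H + H²) = -2 + H + H²)
w(p, c) = -2 + p + p²
((59 - 15)*(w(4, -1) + (3 - 3)²))*(-111 + (4 - 5*(-2))) = ((59 - 15)*((-2 + 4 + 4²) + (3 - 3)²))*(-111 + (4 - 5*(-2))) = (44*((-2 + 4 + 16) + 0²))*(-111 + (4 + 10)) = (44*(18 + 0))*(-111 + 14) = (44*18)*(-97) = 792*(-97) = -76824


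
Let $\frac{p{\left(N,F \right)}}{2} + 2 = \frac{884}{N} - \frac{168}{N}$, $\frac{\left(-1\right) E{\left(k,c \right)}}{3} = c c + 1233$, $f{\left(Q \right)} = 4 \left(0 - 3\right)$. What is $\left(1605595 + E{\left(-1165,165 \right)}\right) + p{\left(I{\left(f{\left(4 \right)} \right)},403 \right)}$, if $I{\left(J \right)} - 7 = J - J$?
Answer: $\frac{10642951}{7} \approx 1.5204 \cdot 10^{6}$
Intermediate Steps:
$f{\left(Q \right)} = -12$ ($f{\left(Q \right)} = 4 \left(-3\right) = -12$)
$I{\left(J \right)} = 7$ ($I{\left(J \right)} = 7 + \left(J - J\right) = 7 + 0 = 7$)
$E{\left(k,c \right)} = -3699 - 3 c^{2}$ ($E{\left(k,c \right)} = - 3 \left(c c + 1233\right) = - 3 \left(c^{2} + 1233\right) = - 3 \left(1233 + c^{2}\right) = -3699 - 3 c^{2}$)
$p{\left(N,F \right)} = -4 + \frac{1432}{N}$ ($p{\left(N,F \right)} = -4 + 2 \left(\frac{884}{N} - \frac{168}{N}\right) = -4 + 2 \frac{716}{N} = -4 + \frac{1432}{N}$)
$\left(1605595 + E{\left(-1165,165 \right)}\right) + p{\left(I{\left(f{\left(4 \right)} \right)},403 \right)} = \left(1605595 - \left(3699 + 3 \cdot 165^{2}\right)\right) - \left(4 - \frac{1432}{7}\right) = \left(1605595 - 85374\right) + \left(-4 + 1432 \cdot \frac{1}{7}\right) = \left(1605595 - 85374\right) + \left(-4 + \frac{1432}{7}\right) = \left(1605595 - 85374\right) + \frac{1404}{7} = 1520221 + \frac{1404}{7} = \frac{10642951}{7}$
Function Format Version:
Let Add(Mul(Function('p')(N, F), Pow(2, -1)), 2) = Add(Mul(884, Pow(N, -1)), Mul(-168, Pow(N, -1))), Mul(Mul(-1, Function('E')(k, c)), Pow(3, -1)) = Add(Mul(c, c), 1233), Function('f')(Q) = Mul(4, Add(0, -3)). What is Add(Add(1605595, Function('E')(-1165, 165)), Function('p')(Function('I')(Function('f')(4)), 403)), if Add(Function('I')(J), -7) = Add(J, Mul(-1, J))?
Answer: Rational(10642951, 7) ≈ 1.5204e+6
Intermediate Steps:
Function('f')(Q) = -12 (Function('f')(Q) = Mul(4, -3) = -12)
Function('I')(J) = 7 (Function('I')(J) = Add(7, Add(J, Mul(-1, J))) = Add(7, 0) = 7)
Function('E')(k, c) = Add(-3699, Mul(-3, Pow(c, 2))) (Function('E')(k, c) = Mul(-3, Add(Mul(c, c), 1233)) = Mul(-3, Add(Pow(c, 2), 1233)) = Mul(-3, Add(1233, Pow(c, 2))) = Add(-3699, Mul(-3, Pow(c, 2))))
Function('p')(N, F) = Add(-4, Mul(1432, Pow(N, -1))) (Function('p')(N, F) = Add(-4, Mul(2, Add(Mul(884, Pow(N, -1)), Mul(-168, Pow(N, -1))))) = Add(-4, Mul(2, Mul(716, Pow(N, -1)))) = Add(-4, Mul(1432, Pow(N, -1))))
Add(Add(1605595, Function('E')(-1165, 165)), Function('p')(Function('I')(Function('f')(4)), 403)) = Add(Add(1605595, Add(-3699, Mul(-3, Pow(165, 2)))), Add(-4, Mul(1432, Pow(7, -1)))) = Add(Add(1605595, Add(-3699, Mul(-3, 27225))), Add(-4, Mul(1432, Rational(1, 7)))) = Add(Add(1605595, Add(-3699, -81675)), Add(-4, Rational(1432, 7))) = Add(Add(1605595, -85374), Rational(1404, 7)) = Add(1520221, Rational(1404, 7)) = Rational(10642951, 7)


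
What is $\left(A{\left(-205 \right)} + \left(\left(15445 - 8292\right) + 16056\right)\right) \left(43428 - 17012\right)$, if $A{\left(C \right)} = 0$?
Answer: $613088944$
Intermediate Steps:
$\left(A{\left(-205 \right)} + \left(\left(15445 - 8292\right) + 16056\right)\right) \left(43428 - 17012\right) = \left(0 + \left(\left(15445 - 8292\right) + 16056\right)\right) \left(43428 - 17012\right) = \left(0 + \left(7153 + 16056\right)\right) 26416 = \left(0 + 23209\right) 26416 = 23209 \cdot 26416 = 613088944$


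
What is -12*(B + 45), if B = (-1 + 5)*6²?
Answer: -2268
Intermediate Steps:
B = 144 (B = 4*36 = 144)
-12*(B + 45) = -12*(144 + 45) = -12*189 = -2268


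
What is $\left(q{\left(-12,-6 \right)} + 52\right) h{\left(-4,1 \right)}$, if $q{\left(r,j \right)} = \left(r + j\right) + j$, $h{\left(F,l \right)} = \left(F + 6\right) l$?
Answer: $56$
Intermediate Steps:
$h{\left(F,l \right)} = l \left(6 + F\right)$ ($h{\left(F,l \right)} = \left(6 + F\right) l = l \left(6 + F\right)$)
$q{\left(r,j \right)} = r + 2 j$ ($q{\left(r,j \right)} = \left(j + r\right) + j = r + 2 j$)
$\left(q{\left(-12,-6 \right)} + 52\right) h{\left(-4,1 \right)} = \left(\left(-12 + 2 \left(-6\right)\right) + 52\right) 1 \left(6 - 4\right) = \left(\left(-12 - 12\right) + 52\right) 1 \cdot 2 = \left(-24 + 52\right) 2 = 28 \cdot 2 = 56$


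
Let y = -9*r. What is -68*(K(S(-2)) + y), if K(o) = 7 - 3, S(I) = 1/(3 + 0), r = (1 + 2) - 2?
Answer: 340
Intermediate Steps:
r = 1 (r = 3 - 2 = 1)
S(I) = ⅓ (S(I) = 1/3 = ⅓)
K(o) = 4
y = -9 (y = -9*1 = -9)
-68*(K(S(-2)) + y) = -68*(4 - 9) = -68*(-5) = 340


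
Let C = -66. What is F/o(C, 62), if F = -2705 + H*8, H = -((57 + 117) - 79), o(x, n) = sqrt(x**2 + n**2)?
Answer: -693*sqrt(82)/164 ≈ -38.265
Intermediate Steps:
o(x, n) = sqrt(n**2 + x**2)
H = -95 (H = -(174 - 79) = -1*95 = -95)
F = -3465 (F = -2705 - 95*8 = -2705 - 760 = -3465)
F/o(C, 62) = -3465/sqrt(62**2 + (-66)**2) = -3465/sqrt(3844 + 4356) = -3465*sqrt(82)/820 = -693*sqrt(82)/164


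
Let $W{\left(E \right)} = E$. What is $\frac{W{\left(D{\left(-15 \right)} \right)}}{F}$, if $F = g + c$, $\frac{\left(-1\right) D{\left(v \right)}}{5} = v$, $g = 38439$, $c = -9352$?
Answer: $\frac{75}{29087} \approx 0.0025785$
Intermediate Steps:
$D{\left(v \right)} = - 5 v$
$F = 29087$ ($F = 38439 - 9352 = 29087$)
$\frac{W{\left(D{\left(-15 \right)} \right)}}{F} = \frac{\left(-5\right) \left(-15\right)}{29087} = 75 \cdot \frac{1}{29087} = \frac{75}{29087}$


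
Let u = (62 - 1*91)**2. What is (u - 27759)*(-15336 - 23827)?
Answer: 1054189634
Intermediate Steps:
u = 841 (u = (62 - 91)**2 = (-29)**2 = 841)
(u - 27759)*(-15336 - 23827) = (841 - 27759)*(-15336 - 23827) = -26918*(-39163) = 1054189634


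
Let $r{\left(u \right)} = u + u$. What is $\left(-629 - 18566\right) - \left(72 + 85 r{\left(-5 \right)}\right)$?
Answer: $-18417$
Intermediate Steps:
$r{\left(u \right)} = 2 u$
$\left(-629 - 18566\right) - \left(72 + 85 r{\left(-5 \right)}\right) = \left(-629 - 18566\right) - \left(72 + 85 \cdot 2 \left(-5\right)\right) = -19195 - -778 = -19195 + \left(-72 + 850\right) = -19195 + 778 = -18417$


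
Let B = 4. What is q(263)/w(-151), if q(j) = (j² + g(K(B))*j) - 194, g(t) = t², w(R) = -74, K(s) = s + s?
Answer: -85807/74 ≈ -1159.6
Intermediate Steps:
K(s) = 2*s
q(j) = -194 + j² + 64*j (q(j) = (j² + (2*4)²*j) - 194 = (j² + 8²*j) - 194 = (j² + 64*j) - 194 = -194 + j² + 64*j)
q(263)/w(-151) = (-194 + 263² + 64*263)/(-74) = (-194 + 69169 + 16832)*(-1/74) = 85807*(-1/74) = -85807/74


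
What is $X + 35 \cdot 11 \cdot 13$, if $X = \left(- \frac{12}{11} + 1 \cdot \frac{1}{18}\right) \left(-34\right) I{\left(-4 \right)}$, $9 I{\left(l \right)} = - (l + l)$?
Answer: $\frac{4487335}{891} \approx 5036.3$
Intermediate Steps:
$I{\left(l \right)} = - \frac{2 l}{9}$ ($I{\left(l \right)} = \frac{\left(-1\right) \left(l + l\right)}{9} = \frac{\left(-1\right) 2 l}{9} = \frac{\left(-2\right) l}{9} = - \frac{2 l}{9}$)
$X = \frac{27880}{891}$ ($X = \left(- \frac{12}{11} + 1 \cdot \frac{1}{18}\right) \left(-34\right) \left(\left(- \frac{2}{9}\right) \left(-4\right)\right) = \left(\left(-12\right) \frac{1}{11} + 1 \cdot \frac{1}{18}\right) \left(-34\right) \frac{8}{9} = \left(- \frac{12}{11} + \frac{1}{18}\right) \left(-34\right) \frac{8}{9} = \left(- \frac{205}{198}\right) \left(-34\right) \frac{8}{9} = \frac{3485}{99} \cdot \frac{8}{9} = \frac{27880}{891} \approx 31.291$)
$X + 35 \cdot 11 \cdot 13 = \frac{27880}{891} + 35 \cdot 11 \cdot 13 = \frac{27880}{891} + 385 \cdot 13 = \frac{27880}{891} + 5005 = \frac{4487335}{891}$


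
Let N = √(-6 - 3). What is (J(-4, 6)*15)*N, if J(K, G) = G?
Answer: 270*I ≈ 270.0*I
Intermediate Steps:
N = 3*I (N = √(-9) = 3*I ≈ 3.0*I)
(J(-4, 6)*15)*N = (6*15)*(3*I) = 90*(3*I) = 270*I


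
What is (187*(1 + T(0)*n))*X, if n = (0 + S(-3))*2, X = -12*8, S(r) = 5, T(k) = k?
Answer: -17952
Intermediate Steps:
X = -96
n = 10 (n = (0 + 5)*2 = 5*2 = 10)
(187*(1 + T(0)*n))*X = (187*(1 + 0*10))*(-96) = (187*(1 + 0))*(-96) = (187*1)*(-96) = 187*(-96) = -17952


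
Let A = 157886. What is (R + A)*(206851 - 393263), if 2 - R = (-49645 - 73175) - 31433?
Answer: -58186828092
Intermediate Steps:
R = 154255 (R = 2 - ((-49645 - 73175) - 31433) = 2 - (-122820 - 31433) = 2 - 1*(-154253) = 2 + 154253 = 154255)
(R + A)*(206851 - 393263) = (154255 + 157886)*(206851 - 393263) = 312141*(-186412) = -58186828092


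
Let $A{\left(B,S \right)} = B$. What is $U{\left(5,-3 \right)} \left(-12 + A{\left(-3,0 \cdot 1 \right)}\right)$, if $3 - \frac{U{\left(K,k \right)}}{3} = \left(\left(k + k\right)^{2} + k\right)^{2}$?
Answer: $48870$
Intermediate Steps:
$U{\left(K,k \right)} = 9 - 3 \left(k + 4 k^{2}\right)^{2}$ ($U{\left(K,k \right)} = 9 - 3 \left(\left(k + k\right)^{2} + k\right)^{2} = 9 - 3 \left(\left(2 k\right)^{2} + k\right)^{2} = 9 - 3 \left(4 k^{2} + k\right)^{2} = 9 - 3 \left(k + 4 k^{2}\right)^{2}$)
$U{\left(5,-3 \right)} \left(-12 + A{\left(-3,0 \cdot 1 \right)}\right) = \left(9 - 3 \left(-3\right)^{2} \left(1 + 4 \left(-3\right)\right)^{2}\right) \left(-12 - 3\right) = \left(9 - 27 \left(1 - 12\right)^{2}\right) \left(-15\right) = \left(9 - 27 \left(-11\right)^{2}\right) \left(-15\right) = \left(9 - 27 \cdot 121\right) \left(-15\right) = \left(9 - 3267\right) \left(-15\right) = \left(-3258\right) \left(-15\right) = 48870$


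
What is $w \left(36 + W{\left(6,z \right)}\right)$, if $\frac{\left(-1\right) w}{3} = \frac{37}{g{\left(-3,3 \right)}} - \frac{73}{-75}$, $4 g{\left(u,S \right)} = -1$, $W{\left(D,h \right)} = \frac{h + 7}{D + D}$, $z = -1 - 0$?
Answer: $\frac{804971}{50} \approx 16099.0$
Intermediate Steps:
$z = -1$ ($z = -1 + 0 = -1$)
$W{\left(D,h \right)} = \frac{7 + h}{2 D}$
$g{\left(u,S \right)} = - \frac{1}{4}$ ($g{\left(u,S \right)} = \frac{1}{4} \left(-1\right) = - \frac{1}{4}$)
$w = \frac{11027}{25}$ ($w = - 3 \left(\frac{37}{- \frac{1}{4}} - \frac{73}{-75}\right) = - 3 \left(37 \left(-4\right) - - \frac{73}{75}\right) = - 3 \left(-148 + \frac{73}{75}\right) = \left(-3\right) \left(- \frac{11027}{75}\right) = \frac{11027}{25} \approx 441.08$)
$w \left(36 + W{\left(6,z \right)}\right) = \frac{11027 \left(36 + \frac{7 - 1}{2 \cdot 6}\right)}{25} = \frac{11027 \left(36 + \frac{1}{2} \cdot \frac{1}{6} \cdot 6\right)}{25} = \frac{11027 \left(36 + \frac{1}{2}\right)}{25} = \frac{11027}{25} \cdot \frac{73}{2} = \frac{804971}{50}$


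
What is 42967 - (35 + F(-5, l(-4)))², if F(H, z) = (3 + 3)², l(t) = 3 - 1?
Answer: 37926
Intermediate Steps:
l(t) = 2
F(H, z) = 36 (F(H, z) = 6² = 36)
42967 - (35 + F(-5, l(-4)))² = 42967 - (35 + 36)² = 42967 - 1*71² = 42967 - 1*5041 = 42967 - 5041 = 37926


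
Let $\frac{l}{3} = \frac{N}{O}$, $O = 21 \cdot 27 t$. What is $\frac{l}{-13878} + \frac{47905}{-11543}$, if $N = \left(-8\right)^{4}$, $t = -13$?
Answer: $- \frac{116673513893}{28114003827} \approx -4.15$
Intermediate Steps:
$N = 4096$
$O = -7371$ ($O = 21 \cdot 27 \left(-13\right) = 567 \left(-13\right) = -7371$)
$l = - \frac{4096}{2457}$ ($l = 3 \frac{4096}{-7371} = 3 \cdot 4096 \left(- \frac{1}{7371}\right) = 3 \left(- \frac{4096}{7371}\right) = - \frac{4096}{2457} \approx -1.6671$)
$\frac{l}{-13878} + \frac{47905}{-11543} = - \frac{4096}{2457 \left(-13878\right)} + \frac{47905}{-11543} = \left(- \frac{4096}{2457}\right) \left(- \frac{1}{13878}\right) + 47905 \left(- \frac{1}{11543}\right) = \frac{2048}{17049123} - \frac{47905}{11543} = - \frac{116673513893}{28114003827}$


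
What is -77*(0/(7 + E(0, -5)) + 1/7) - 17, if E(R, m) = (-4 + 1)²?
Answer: -28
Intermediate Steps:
E(R, m) = 9 (E(R, m) = (-3)² = 9)
-77*(0/(7 + E(0, -5)) + 1/7) - 17 = -77*(0/(7 + 9) + 1/7) - 17 = -77*(0/16 + ⅐) - 17 = -77*((1/16)*0 + ⅐) - 17 = -77*(0 + ⅐) - 17 = -77*⅐ - 17 = -11 - 17 = -28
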